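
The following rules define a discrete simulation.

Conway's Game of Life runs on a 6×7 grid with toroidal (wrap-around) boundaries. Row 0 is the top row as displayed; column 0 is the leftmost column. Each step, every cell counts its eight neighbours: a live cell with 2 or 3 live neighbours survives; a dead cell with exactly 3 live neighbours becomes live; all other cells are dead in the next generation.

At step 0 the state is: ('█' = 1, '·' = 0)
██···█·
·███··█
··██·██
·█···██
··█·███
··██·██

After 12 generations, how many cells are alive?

step 0: ██···█·
·███··█
··██·██
·█···██
··█·███
··██·██
step 1: ·····█·
···█···
···█···
·█·····
·██····
··██···
step 2: ··███··
····█··
··█····
·█·····
·█·█···
·███···
step 3: ·█··█··
··█·█··
·······
·█·····
██·█···
·█·····
step 4: ·███···
···█···
·······
███····
██·····
·█·····
step 5: ·█·█···
···█···
·██····
█·█····
·······
·······
step 6: ··█····
·█·█···
·███···
··█····
·······
·······
step 7: ··█····
·█·█···
·█·█···
·███···
·······
·······
step 8: ··█····
·█·█···
██·██··
·█·█···
··█····
·······
step 9: ··█····
██·██··
██·██··
██·██··
··█····
·······
step 10: ·███···
█···█··
·····██
█···█··
·███···
·······
step 11: ·███···
███████
█···███
███████
·███···
·······
step 12: ·····██
·······
·······
·······
·····██
·······

4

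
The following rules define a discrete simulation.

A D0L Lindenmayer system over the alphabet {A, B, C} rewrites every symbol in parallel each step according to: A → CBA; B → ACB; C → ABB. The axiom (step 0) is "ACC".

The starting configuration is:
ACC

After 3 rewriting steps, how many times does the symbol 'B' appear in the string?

k=0  ACC
k=1  CBAABBABB
k=2  ABBACBCBACBAACBACBCBAACBACB
k=3  CBAACBACBCBAABBACBABBACBCBAABBACBCBACBAABBACBCBAABBACBABBACBCBACBAABBACBCBAABBACB

35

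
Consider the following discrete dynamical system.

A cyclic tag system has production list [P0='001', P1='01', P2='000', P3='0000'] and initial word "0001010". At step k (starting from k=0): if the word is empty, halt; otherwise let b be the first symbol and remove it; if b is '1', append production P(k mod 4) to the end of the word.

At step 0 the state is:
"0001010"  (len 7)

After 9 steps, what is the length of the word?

4

step 0: "0001010"  (len 7)
step 1: "001010"  (len 6)
step 2: "01010"  (len 5)
step 3: "1010"  (len 4)
step 4: "0100000"  (len 7)
step 5: "100000"  (len 6)
step 6: "0000001"  (len 7)
step 7: "000001"  (len 6)
step 8: "00001"  (len 5)
step 9: "0001"  (len 4)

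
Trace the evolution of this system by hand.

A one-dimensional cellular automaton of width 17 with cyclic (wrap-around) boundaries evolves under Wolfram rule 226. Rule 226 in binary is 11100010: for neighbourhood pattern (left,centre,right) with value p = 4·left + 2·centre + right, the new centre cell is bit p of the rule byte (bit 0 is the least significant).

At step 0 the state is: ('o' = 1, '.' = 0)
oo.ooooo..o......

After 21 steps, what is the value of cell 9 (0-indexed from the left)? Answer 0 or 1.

0) oo.ooooo..o......
1) .oo.oooo.o......o
2) o.oo.oooo......o.
3) .o.oo.ooo.....o.o
4) o.o.oo.oo....o.o.
5) .o.o.oo.o...o.o.o
6) o.o.o.oo...o.o.o.
7) .o.o.o.o..o.o.o.o
8) o.o.o.o..o.o.o.o.
9) .o.o.o..o.o.o.o.o
10) o.o.o..o.o.o.o.o.
11) .o.o..o.o.o.o.o.o
12) o.o..o.o.o.o.o.o.
13) .o..o.o.o.o.o.o.o
14) o..o.o.o.o.o.o.o.
15) ..o.o.o.o.o.o.o.o
16) .o.o.o.o.o.o.o.o.
17) o.o.o.o.o.o.o.o..
18) .o.o.o.o.o.o.o..o
19) o.o.o.o.o.o.o..o.
20) .o.o.o.o.o.o..o.o
21) o.o.o.o.o.o..o.o.

0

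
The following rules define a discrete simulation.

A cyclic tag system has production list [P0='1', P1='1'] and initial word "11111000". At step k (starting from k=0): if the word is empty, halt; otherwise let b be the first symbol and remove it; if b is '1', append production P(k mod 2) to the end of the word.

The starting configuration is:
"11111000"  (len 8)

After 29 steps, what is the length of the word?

5

0) "11111000"  (len 8)
1) "11110001"  (len 8)
2) "11100011"  (len 8)
3) "11000111"  (len 8)
4) "10001111"  (len 8)
5) "00011111"  (len 8)
6) "0011111"  (len 7)
7) "011111"  (len 6)
8) "11111"  (len 5)
9) "11111"  (len 5)
10) "11111"  (len 5)
11) "11111"  (len 5)
12) "11111"  (len 5)
13) "11111"  (len 5)
14) "11111"  (len 5)
15) "11111"  (len 5)
16) "11111"  (len 5)
17) "11111"  (len 5)
18) "11111"  (len 5)
19) "11111"  (len 5)
20) "11111"  (len 5)
21) "11111"  (len 5)
22) "11111"  (len 5)
23) "11111"  (len 5)
24) "11111"  (len 5)
25) "11111"  (len 5)
26) "11111"  (len 5)
27) "11111"  (len 5)
28) "11111"  (len 5)
29) "11111"  (len 5)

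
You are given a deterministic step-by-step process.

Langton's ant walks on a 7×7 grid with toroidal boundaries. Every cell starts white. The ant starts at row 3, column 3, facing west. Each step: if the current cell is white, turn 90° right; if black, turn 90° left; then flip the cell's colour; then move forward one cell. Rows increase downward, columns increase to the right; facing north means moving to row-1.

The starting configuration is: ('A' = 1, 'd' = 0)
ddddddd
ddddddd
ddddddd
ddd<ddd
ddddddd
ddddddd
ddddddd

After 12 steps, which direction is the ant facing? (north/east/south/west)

west

0) ddddddd
ddddddd
ddddddd
ddd<ddd
ddddddd
ddddddd
ddddddd
1) ddddddd
ddddddd
ddd^ddd
dddAddd
ddddddd
ddddddd
ddddddd
2) ddddddd
ddddddd
dddA>dd
dddAddd
ddddddd
ddddddd
ddddddd
3) ddddddd
ddddddd
dddAAdd
dddAvdd
ddddddd
ddddddd
ddddddd
4) ddddddd
ddddddd
dddAAdd
ddd<Add
ddddddd
ddddddd
ddddddd
5) ddddddd
ddddddd
dddAAdd
ddddAdd
dddvddd
ddddddd
ddddddd
6) ddddddd
ddddddd
dddAAdd
ddddAdd
dd<Addd
ddddddd
ddddddd
7) ddddddd
ddddddd
dddAAdd
dd^dAdd
ddAAddd
ddddddd
ddddddd
8) ddddddd
ddddddd
dddAAdd
ddA>Add
ddAAddd
ddddddd
ddddddd
9) ddddddd
ddddddd
dddAAdd
ddAAAdd
ddAvddd
ddddddd
ddddddd
10) ddddddd
ddddddd
dddAAdd
ddAAAdd
ddAd>dd
ddddddd
ddddddd
11) ddddddd
ddddddd
dddAAdd
ddAAAdd
ddAdAdd
ddddvdd
ddddddd
12) ddddddd
ddddddd
dddAAdd
ddAAAdd
ddAdAdd
ddd<Add
ddddddd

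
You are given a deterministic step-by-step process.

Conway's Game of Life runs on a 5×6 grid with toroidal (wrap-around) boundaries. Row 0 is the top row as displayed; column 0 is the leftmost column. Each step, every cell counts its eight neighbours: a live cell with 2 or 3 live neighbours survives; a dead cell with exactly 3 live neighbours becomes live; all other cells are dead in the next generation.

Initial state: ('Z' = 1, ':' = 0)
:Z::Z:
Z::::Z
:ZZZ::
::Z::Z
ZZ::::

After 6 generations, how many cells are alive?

[0] :Z::Z:
Z::::Z
:ZZZ::
::Z::Z
ZZ::::
[1] :Z::::
Z::ZZZ
:ZZZZZ
:::Z::
ZZZ::Z
[2] :::Z::
::::::
:Z::::
::::::
ZZZ:::
[3] :ZZ:::
::::::
::::::
Z:Z:::
:ZZ:::
[4] :ZZ:::
::::::
::::::
::Z:::
Z::Z::
[5] :ZZ:::
::::::
::::::
::::::
:::Z::
[6] ::Z:::
::::::
::::::
::::::
::Z:::

2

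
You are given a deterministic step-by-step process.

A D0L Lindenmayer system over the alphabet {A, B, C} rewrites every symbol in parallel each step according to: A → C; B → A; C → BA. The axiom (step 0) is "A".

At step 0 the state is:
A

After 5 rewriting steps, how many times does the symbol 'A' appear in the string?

0) A
1) C
2) BA
3) AC
4) CBA
5) BAAC

2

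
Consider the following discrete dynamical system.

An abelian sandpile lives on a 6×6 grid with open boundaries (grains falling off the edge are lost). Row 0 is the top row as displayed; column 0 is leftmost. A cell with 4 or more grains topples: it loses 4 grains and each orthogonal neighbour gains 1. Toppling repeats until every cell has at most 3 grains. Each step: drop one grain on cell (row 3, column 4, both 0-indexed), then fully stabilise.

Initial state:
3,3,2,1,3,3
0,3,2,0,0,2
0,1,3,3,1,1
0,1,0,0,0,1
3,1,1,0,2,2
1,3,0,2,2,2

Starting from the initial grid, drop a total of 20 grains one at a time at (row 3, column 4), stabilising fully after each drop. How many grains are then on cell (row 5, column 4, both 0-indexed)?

k=0  3,3,2,1,3,3
0,3,2,0,0,2
0,1,3,3,1,1
0,1,0,0,0,1
3,1,1,0,2,2
1,3,0,2,2,2
k=1  3,3,2,1,3,3
0,3,2,0,0,2
0,1,3,3,1,1
0,1,0,0,1,1
3,1,1,0,2,2
1,3,0,2,2,2
k=2  3,3,2,1,3,3
0,3,2,0,0,2
0,1,3,3,1,1
0,1,0,0,2,1
3,1,1,0,2,2
1,3,0,2,2,2
k=3  3,3,2,1,3,3
0,3,2,0,0,2
0,1,3,3,1,1
0,1,0,0,3,1
3,1,1,0,2,2
1,3,0,2,2,2
k=4  3,3,2,1,3,3
0,3,2,0,0,2
0,1,3,3,2,1
0,1,0,1,0,2
3,1,1,0,3,2
1,3,0,2,2,2
k=5  3,3,2,1,3,3
0,3,2,0,0,2
0,1,3,3,2,1
0,1,0,1,1,2
3,1,1,0,3,2
1,3,0,2,2,2
k=6  3,3,2,1,3,3
0,3,2,0,0,2
0,1,3,3,2,1
0,1,0,1,2,2
3,1,1,0,3,2
1,3,0,2,2,2
k=7  3,3,2,1,3,3
0,3,2,0,0,2
0,1,3,3,2,1
0,1,0,1,3,2
3,1,1,0,3,2
1,3,0,2,2,2
k=8  3,3,2,1,3,3
0,3,2,0,0,2
0,1,3,3,3,1
0,1,0,2,1,3
3,1,1,1,0,3
1,3,0,2,3,2
k=9  3,3,2,1,3,3
0,3,2,0,0,2
0,1,3,3,3,1
0,1,0,2,2,3
3,1,1,1,0,3
1,3,0,2,3,2
k=10  3,3,2,1,3,3
0,3,2,0,0,2
0,1,3,3,3,1
0,1,0,2,3,3
3,1,1,1,0,3
1,3,0,2,3,2
k=11  3,3,2,1,3,3
0,3,3,1,1,2
0,2,0,2,1,3
0,1,2,0,3,1
3,1,1,2,2,0
1,3,0,2,3,3
k=12  3,3,2,1,3,3
0,3,3,1,1,2
0,2,0,2,2,3
0,1,2,1,0,2
3,1,1,2,3,0
1,3,0,2,3,3
k=13  3,3,2,1,3,3
0,3,3,1,1,2
0,2,0,2,2,3
0,1,2,1,1,2
3,1,1,2,3,0
1,3,0,2,3,3
k=14  3,3,2,1,3,3
0,3,3,1,1,2
0,2,0,2,2,3
0,1,2,1,2,2
3,1,1,2,3,0
1,3,0,2,3,3
k=15  3,3,2,1,3,3
0,3,3,1,1,2
0,2,0,2,2,3
0,1,2,1,3,2
3,1,1,2,3,0
1,3,0,2,3,3
k=16  3,3,2,1,3,3
0,3,3,1,1,2
0,2,0,2,3,3
0,1,2,2,1,3
3,1,1,3,1,2
1,3,0,3,1,0
k=17  3,3,2,1,3,3
0,3,3,1,1,2
0,2,0,2,3,3
0,1,2,2,2,3
3,1,1,3,1,2
1,3,0,3,1,0
k=18  3,3,2,1,3,3
0,3,3,1,1,2
0,2,0,2,3,3
0,1,2,2,3,3
3,1,1,3,1,2
1,3,0,3,1,0
k=19  3,3,2,1,3,3
0,3,3,1,2,3
0,2,0,3,1,1
0,1,2,3,2,1
3,1,1,3,2,3
1,3,0,3,1,0
k=20  3,3,2,1,3,3
0,3,3,1,2,3
0,2,0,3,1,1
0,1,2,3,3,1
3,1,1,3,2,3
1,3,0,3,1,0

1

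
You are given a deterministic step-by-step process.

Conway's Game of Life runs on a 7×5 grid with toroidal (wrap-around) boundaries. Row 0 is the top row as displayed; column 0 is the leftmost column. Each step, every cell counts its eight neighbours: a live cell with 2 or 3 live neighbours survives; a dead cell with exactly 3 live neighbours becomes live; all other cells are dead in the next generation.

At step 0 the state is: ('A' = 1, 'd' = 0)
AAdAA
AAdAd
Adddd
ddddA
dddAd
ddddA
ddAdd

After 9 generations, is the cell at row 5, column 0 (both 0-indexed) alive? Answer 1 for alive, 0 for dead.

1

gen 0: AAdAA
AAdAd
Adddd
ddddA
dddAd
ddddA
ddAdd
gen 1: dddAd
dddAd
AAddd
ddddA
dddAA
dddAd
dAAdd
gen 2: dddAd
ddAdA
AdddA
dddAA
dddAA
dddAA
ddAAd
gen 3: ddddA
AdddA
Adddd
ddddd
AdAdd
ddddd
ddAdd
gen 4: AddAA
AdddA
AdddA
dAddd
ddddd
dAddd
ddddd
gen 5: AddAd
dAddd
dAddA
Adddd
ddddd
ddddd
AdddA
gen 6: AAddd
dAAdA
dAddd
Adddd
ddddd
ddddd
AdddA
gen 7: ddAAd
ddAdd
dAAdd
ddddd
ddddd
ddddd
AAddA
gen 8: AdAAA
ddddd
dAAdd
ddddd
ddddd
Adddd
AAAAA
gen 9: ddddd
AdddA
ddddd
ddddd
ddddd
AdAAd
ddddd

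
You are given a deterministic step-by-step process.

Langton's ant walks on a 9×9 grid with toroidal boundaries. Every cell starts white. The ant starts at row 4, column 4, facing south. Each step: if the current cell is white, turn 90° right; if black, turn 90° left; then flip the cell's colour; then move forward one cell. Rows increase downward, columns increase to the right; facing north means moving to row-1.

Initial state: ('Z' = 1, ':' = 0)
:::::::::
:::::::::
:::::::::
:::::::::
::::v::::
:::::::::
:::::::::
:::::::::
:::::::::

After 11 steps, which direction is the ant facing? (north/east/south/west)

east

0) :::::::::
:::::::::
:::::::::
:::::::::
::::v::::
:::::::::
:::::::::
:::::::::
:::::::::
1) :::::::::
:::::::::
:::::::::
:::::::::
:::<Z::::
:::::::::
:::::::::
:::::::::
:::::::::
2) :::::::::
:::::::::
:::::::::
:::^:::::
:::ZZ::::
:::::::::
:::::::::
:::::::::
:::::::::
3) :::::::::
:::::::::
:::::::::
:::Z>::::
:::ZZ::::
:::::::::
:::::::::
:::::::::
:::::::::
4) :::::::::
:::::::::
:::::::::
:::ZZ::::
:::Zv::::
:::::::::
:::::::::
:::::::::
:::::::::
5) :::::::::
:::::::::
:::::::::
:::ZZ::::
:::Z:>:::
:::::::::
:::::::::
:::::::::
:::::::::
6) :::::::::
:::::::::
:::::::::
:::ZZ::::
:::Z:Z:::
:::::v:::
:::::::::
:::::::::
:::::::::
7) :::::::::
:::::::::
:::::::::
:::ZZ::::
:::Z:Z:::
::::<Z:::
:::::::::
:::::::::
:::::::::
8) :::::::::
:::::::::
:::::::::
:::ZZ::::
:::Z^Z:::
::::ZZ:::
:::::::::
:::::::::
:::::::::
9) :::::::::
:::::::::
:::::::::
:::ZZ::::
:::ZZ>:::
::::ZZ:::
:::::::::
:::::::::
:::::::::
10) :::::::::
:::::::::
:::::::::
:::ZZ^:::
:::ZZ::::
::::ZZ:::
:::::::::
:::::::::
:::::::::
11) :::::::::
:::::::::
:::::::::
:::ZZZ>::
:::ZZ::::
::::ZZ:::
:::::::::
:::::::::
:::::::::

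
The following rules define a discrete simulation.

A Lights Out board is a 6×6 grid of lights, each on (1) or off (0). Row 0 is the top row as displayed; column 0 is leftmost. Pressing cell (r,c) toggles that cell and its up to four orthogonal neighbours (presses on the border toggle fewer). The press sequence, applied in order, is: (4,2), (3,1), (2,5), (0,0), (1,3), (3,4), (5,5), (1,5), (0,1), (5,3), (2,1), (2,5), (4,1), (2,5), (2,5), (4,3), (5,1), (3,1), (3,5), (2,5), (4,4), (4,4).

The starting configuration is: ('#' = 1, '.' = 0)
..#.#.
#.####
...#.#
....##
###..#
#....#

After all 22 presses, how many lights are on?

gen 0: ..#.#.
#.####
...#.#
....##
###..#
#....#
gen 1: ..#.#.
#.####
...#.#
..#.##
#..#.#
#.#..#
gen 2: ..#.#.
#.####
.#.#.#
##..##
##.#.#
#.#..#
gen 3: ..#.#.
#.###.
.#.##.
##..#.
##.#.#
#.#..#
gen 4: ###.#.
..###.
.#.##.
##..#.
##.#.#
#.#..#
gen 5: #####.
......
.#..#.
##..#.
##.#.#
#.#..#
gen 6: #####.
......
.#....
##.#.#
##.###
#.#..#
gen 7: #####.
......
.#....
##.#.#
##.##.
#.#.#.
gen 8: ######
....##
.#...#
##.#.#
##.##.
#.#.#.
gen 9: ...###
.#..##
.#...#
##.#.#
##.##.
#.#.#.
gen 10: ...###
.#..##
.#...#
##.#.#
##..#.
#..#..
gen 11: ...###
....##
#.#..#
#..#.#
##..#.
#..#..
gen 12: ...###
....#.
#.#.#.
#..#..
##..#.
#..#..
gen 13: ...###
....#.
#.#.#.
##.#..
..#.#.
##.#..
gen 14: ...###
....##
#.#..#
##.#.#
..#.#.
##.#..
gen 15: ...###
....#.
#.#.#.
##.#..
..#.#.
##.#..
gen 16: ...###
....#.
#.#.#.
##....
...#..
##....
gen 17: ...###
....#.
#.#.#.
##....
.#.#..
..#...
gen 18: ...###
....#.
###.#.
..#...
...#..
..#...
gen 19: ...###
....#.
###.##
..#.##
...#.#
..#...
gen 20: ...###
....##
###...
..#.#.
...#.#
..#...
gen 21: ...###
....##
###...
..#...
....#.
..#.#.
gen 22: ...###
....##
###...
..#.#.
...#.#
..#...

13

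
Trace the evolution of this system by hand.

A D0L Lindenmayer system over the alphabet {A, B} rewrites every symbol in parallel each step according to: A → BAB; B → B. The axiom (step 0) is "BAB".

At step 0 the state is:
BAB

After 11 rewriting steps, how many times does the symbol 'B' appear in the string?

24

step 0: BAB
step 1: BBABB
step 2: BBBABBB
step 3: BBBBABBBB
step 4: BBBBBABBBBB
step 5: BBBBBBABBBBBB
step 6: BBBBBBBABBBBBBB
step 7: BBBBBBBBABBBBBBBB
step 8: BBBBBBBBBABBBBBBBBB
step 9: BBBBBBBBBBABBBBBBBBBB
step 10: BBBBBBBBBBBABBBBBBBBBBB
step 11: BBBBBBBBBBBBABBBBBBBBBBBB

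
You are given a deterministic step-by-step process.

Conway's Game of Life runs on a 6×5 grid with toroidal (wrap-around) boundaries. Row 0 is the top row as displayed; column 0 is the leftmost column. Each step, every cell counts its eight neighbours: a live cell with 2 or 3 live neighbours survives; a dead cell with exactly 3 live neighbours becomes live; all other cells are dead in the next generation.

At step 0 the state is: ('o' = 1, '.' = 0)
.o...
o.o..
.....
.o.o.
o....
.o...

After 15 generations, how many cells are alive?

step 0: .o...
o.o..
.....
.o.o.
o....
.o...
step 1: ooo..
.o...
.oo..
.....
ooo..
oo...
step 2: ..o..
.....
.oo..
o....
o.o..
....o
step 3: .....
.oo..
.o...
o.o..
oo..o
.o.o.
step 4: .o...
.oo..
o....
..o.o
...oo
.oo.o
step 5: ...o.
ooo..
o.oo.
o...o
.o..o
.oo.o
step 6: ...oo
o....
..oo.
..o..
.oo.o
.oo.o
step 7: .oooo
..o..
.ooo.
.....
.....
.o..o
step 8: .o..o
o...o
.ooo.
..o..
.....
.o..o
step 9: .o.oo
....o
ooooo
.ooo.
.....
.....
step 10: o..oo
.....
.....
.....
..o..
.....
step 11: ....o
....o
.....
.....
.....
...oo
step 12: o...o
.....
.....
.....
.....
...oo
step 13: o..oo
.....
.....
.....
.....
o..oo
step 14: o..o.
....o
.....
.....
....o
o..o.
step 15: o..o.
....o
.....
.....
....o
o..o.

6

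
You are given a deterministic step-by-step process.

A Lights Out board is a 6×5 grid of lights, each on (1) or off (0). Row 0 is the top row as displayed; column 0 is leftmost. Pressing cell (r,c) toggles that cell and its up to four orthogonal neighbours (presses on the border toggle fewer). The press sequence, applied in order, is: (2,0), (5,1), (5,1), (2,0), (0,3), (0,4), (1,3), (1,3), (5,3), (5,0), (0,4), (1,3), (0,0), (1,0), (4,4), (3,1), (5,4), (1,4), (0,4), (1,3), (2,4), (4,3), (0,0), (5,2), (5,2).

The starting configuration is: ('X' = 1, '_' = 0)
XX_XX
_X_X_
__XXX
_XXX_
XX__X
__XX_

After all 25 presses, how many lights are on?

step 0: XX_XX
_X_X_
__XXX
_XXX_
XX__X
__XX_
step 1: XX_XX
XX_X_
XXXXX
XXXX_
XX__X
__XX_
step 2: XX_XX
XX_X_
XXXXX
XXXX_
X___X
XX_X_
step 3: XX_XX
XX_X_
XXXXX
XXXX_
XX__X
__XX_
step 4: XX_XX
_X_X_
__XXX
_XXX_
XX__X
__XX_
step 5: XXX__
_X___
__XXX
_XXX_
XX__X
__XX_
step 6: XXXXX
_X__X
__XXX
_XXX_
XX__X
__XX_
step 7: XXX_X
_XXX_
__X_X
_XXX_
XX__X
__XX_
step 8: XXXXX
_X__X
__XXX
_XXX_
XX__X
__XX_
step 9: XXXXX
_X__X
__XXX
_XXX_
XX_XX
____X
step 10: XXXXX
_X__X
__XXX
_XXX_
_X_XX
XX__X
step 11: XXX__
_X___
__XXX
_XXX_
_X_XX
XX__X
step 12: XXXX_
_XXXX
__X_X
_XXX_
_X_XX
XX__X
step 13: __XX_
XXXXX
__X_X
_XXX_
_X_XX
XX__X
step 14: X_XX_
__XXX
X_X_X
_XXX_
_X_XX
XX__X
step 15: X_XX_
__XXX
X_X_X
_XXXX
_X___
XX___
step 16: X_XX_
__XXX
XXX_X
X__XX
_____
XX___
step 17: X_XX_
__XXX
XXX_X
X__XX
____X
XX_XX
step 18: X_XXX
__X__
XXX__
X__XX
____X
XX_XX
step 19: X_X__
__X_X
XXX__
X__XX
____X
XX_XX
step 20: X_XX_
___X_
XXXX_
X__XX
____X
XX_XX
step 21: X_XX_
___XX
XXX_X
X__X_
____X
XX_XX
step 22: X_XX_
___XX
XXX_X
X____
__XX_
XX__X
step 23: _XXX_
X__XX
XXX_X
X____
__XX_
XX__X
step 24: _XXX_
X__XX
XXX_X
X____
___X_
X_XXX
step 25: _XXX_
X__XX
XXX_X
X____
__XX_
XX__X

16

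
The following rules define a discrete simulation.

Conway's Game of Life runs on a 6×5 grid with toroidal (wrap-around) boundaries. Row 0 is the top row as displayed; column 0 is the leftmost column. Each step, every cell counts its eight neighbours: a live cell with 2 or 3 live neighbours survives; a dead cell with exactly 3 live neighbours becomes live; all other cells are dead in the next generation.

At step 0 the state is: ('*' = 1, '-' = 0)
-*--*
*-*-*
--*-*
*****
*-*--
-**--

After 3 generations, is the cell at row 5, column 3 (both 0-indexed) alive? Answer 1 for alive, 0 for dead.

t=0: -*--*
*-*-*
--*-*
*****
*-*--
-**--
t=1: ----*
--*-*
-----
-----
-----
--**-
t=2: --*-*
---*-
-----
-----
-----
---*-
t=3: --*-*
---*-
-----
-----
-----
---*-

1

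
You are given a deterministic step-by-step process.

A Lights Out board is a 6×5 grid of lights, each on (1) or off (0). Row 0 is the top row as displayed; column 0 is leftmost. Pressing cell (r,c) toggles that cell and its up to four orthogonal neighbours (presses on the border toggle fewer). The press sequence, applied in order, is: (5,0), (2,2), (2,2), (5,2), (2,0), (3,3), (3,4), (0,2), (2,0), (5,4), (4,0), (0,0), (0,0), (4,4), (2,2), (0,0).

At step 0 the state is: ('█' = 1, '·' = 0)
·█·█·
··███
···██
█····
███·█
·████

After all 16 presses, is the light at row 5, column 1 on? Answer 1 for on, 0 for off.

t=0: ·█·█·
··███
···██
█····
███·█
·████
t=1: ·█·█·
··███
···██
█····
·██·█
█·███
t=2: ·█·█·
···██
·██·█
█·█··
·██·█
█·███
t=3: ·█·█·
··███
···██
█····
·██·█
█·███
t=4: ·█·█·
··███
···██
█····
·█··█
██··█
t=5: ·█·█·
█·███
██·██
·····
·█··█
██··█
t=6: ·█·█·
█·███
██··█
··███
·█·██
██··█
t=7: ·█·█·
█·███
██···
··█··
·█·█·
██··█
t=8: ··█··
█··██
██···
··█··
·█·█·
██··█
t=9: ··█··
···██
·····
█·█··
·█·█·
██··█
t=10: ··█··
···██
·····
█·█··
·█·██
██·█·
t=11: ··█··
···██
·····
··█··
█··██
·█·█·
t=12: ███··
█··██
·····
··█··
█··██
·█·█·
t=13: ··█··
···██
·····
··█··
█··██
·█·█·
t=14: ··█··
···██
·····
··█·█
█····
·█·██
t=15: ··█··
··███
·███·
····█
█····
·█·██
t=16: ███··
█·███
·███·
····█
█····
·█·██

1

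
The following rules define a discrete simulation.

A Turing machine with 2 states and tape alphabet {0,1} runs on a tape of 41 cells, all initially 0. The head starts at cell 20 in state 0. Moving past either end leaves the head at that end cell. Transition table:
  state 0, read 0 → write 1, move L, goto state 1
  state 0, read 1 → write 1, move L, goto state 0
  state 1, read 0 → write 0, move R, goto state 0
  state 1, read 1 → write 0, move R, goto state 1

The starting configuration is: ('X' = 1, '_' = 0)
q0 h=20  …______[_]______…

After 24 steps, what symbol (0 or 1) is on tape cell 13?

1

gen 0: q0 h=20  …______[_]______…
gen 1: q1 h=19  …______[_]X_____…
gen 2: q0 h=20  …______[X]______…
gen 3: q0 h=19  …______[_]X_____…
gen 4: q1 h=18  …______[_]XX____…
gen 5: q0 h=19  …______[X]X_____…
gen 6: q0 h=18  …______[_]XX____…
gen 7: q1 h=17  …______[_]XXX___…
gen 8: q0 h=18  …______[X]XX____…
gen 9: q0 h=17  …______[_]XXX___…
gen 10: q1 h=16  …______[_]XXXX__…
gen 11: q0 h=17  …______[X]XXX___…
gen 12: q0 h=16  …______[_]XXXX__…
gen 13: q1 h=15  …______[_]XXXXX_…
gen 14: q0 h=16  …______[X]XXXX__…
gen 15: q0 h=15  …______[_]XXXXX_…
gen 16: q1 h=14  …______[_]XXXXXX…
gen 17: q0 h=15  …______[X]XXXXX_…
gen 18: q0 h=14  …______[_]XXXXXX…
gen 19: q1 h=13  …______[_]XXXXXX…
gen 20: q0 h=14  …______[X]XXXXXX…
gen 21: q0 h=13  …______[_]XXXXXX…
gen 22: q1 h=12  …______[_]XXXXXX…
gen 23: q0 h=13  …______[X]XXXXXX…
gen 24: q0 h=12  …______[_]XXXXXX…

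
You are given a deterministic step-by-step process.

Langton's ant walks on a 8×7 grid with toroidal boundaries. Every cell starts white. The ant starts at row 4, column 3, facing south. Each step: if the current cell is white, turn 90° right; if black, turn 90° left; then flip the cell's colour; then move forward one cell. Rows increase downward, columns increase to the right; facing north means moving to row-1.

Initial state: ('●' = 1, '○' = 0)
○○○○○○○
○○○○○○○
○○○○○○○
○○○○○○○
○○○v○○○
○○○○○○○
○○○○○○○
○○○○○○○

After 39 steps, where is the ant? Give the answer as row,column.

1,3

gen 0: ○○○○○○○
○○○○○○○
○○○○○○○
○○○○○○○
○○○v○○○
○○○○○○○
○○○○○○○
○○○○○○○
gen 1: ○○○○○○○
○○○○○○○
○○○○○○○
○○○○○○○
○○<●○○○
○○○○○○○
○○○○○○○
○○○○○○○
gen 2: ○○○○○○○
○○○○○○○
○○○○○○○
○○^○○○○
○○●●○○○
○○○○○○○
○○○○○○○
○○○○○○○
gen 3: ○○○○○○○
○○○○○○○
○○○○○○○
○○●>○○○
○○●●○○○
○○○○○○○
○○○○○○○
○○○○○○○
gen 4: ○○○○○○○
○○○○○○○
○○○○○○○
○○●●○○○
○○●v○○○
○○○○○○○
○○○○○○○
○○○○○○○
gen 5: ○○○○○○○
○○○○○○○
○○○○○○○
○○●●○○○
○○●○>○○
○○○○○○○
○○○○○○○
○○○○○○○
gen 6: ○○○○○○○
○○○○○○○
○○○○○○○
○○●●○○○
○○●○●○○
○○○○v○○
○○○○○○○
○○○○○○○
gen 7: ○○○○○○○
○○○○○○○
○○○○○○○
○○●●○○○
○○●○●○○
○○○<●○○
○○○○○○○
○○○○○○○
gen 8: ○○○○○○○
○○○○○○○
○○○○○○○
○○●●○○○
○○●^●○○
○○○●●○○
○○○○○○○
○○○○○○○
gen 9: ○○○○○○○
○○○○○○○
○○○○○○○
○○●●○○○
○○●●>○○
○○○●●○○
○○○○○○○
○○○○○○○
gen 10: ○○○○○○○
○○○○○○○
○○○○○○○
○○●●^○○
○○●●○○○
○○○●●○○
○○○○○○○
○○○○○○○
gen 11: ○○○○○○○
○○○○○○○
○○○○○○○
○○●●●>○
○○●●○○○
○○○●●○○
○○○○○○○
○○○○○○○
gen 12: ○○○○○○○
○○○○○○○
○○○○○○○
○○●●●●○
○○●●○v○
○○○●●○○
○○○○○○○
○○○○○○○
gen 13: ○○○○○○○
○○○○○○○
○○○○○○○
○○●●●●○
○○●●<●○
○○○●●○○
○○○○○○○
○○○○○○○
gen 14: ○○○○○○○
○○○○○○○
○○○○○○○
○○●●^●○
○○●●●●○
○○○●●○○
○○○○○○○
○○○○○○○
gen 15: ○○○○○○○
○○○○○○○
○○○○○○○
○○●<○●○
○○●●●●○
○○○●●○○
○○○○○○○
○○○○○○○
gen 16: ○○○○○○○
○○○○○○○
○○○○○○○
○○●○○●○
○○●v●●○
○○○●●○○
○○○○○○○
○○○○○○○
gen 17: ○○○○○○○
○○○○○○○
○○○○○○○
○○●○○●○
○○●○>●○
○○○●●○○
○○○○○○○
○○○○○○○
gen 18: ○○○○○○○
○○○○○○○
○○○○○○○
○○●○^●○
○○●○○●○
○○○●●○○
○○○○○○○
○○○○○○○
gen 19: ○○○○○○○
○○○○○○○
○○○○○○○
○○●○●>○
○○●○○●○
○○○●●○○
○○○○○○○
○○○○○○○
gen 20: ○○○○○○○
○○○○○○○
○○○○○^○
○○●○●○○
○○●○○●○
○○○●●○○
○○○○○○○
○○○○○○○
gen 21: ○○○○○○○
○○○○○○○
○○○○○●>
○○●○●○○
○○●○○●○
○○○●●○○
○○○○○○○
○○○○○○○
gen 22: ○○○○○○○
○○○○○○○
○○○○○●●
○○●○●○v
○○●○○●○
○○○●●○○
○○○○○○○
○○○○○○○
gen 23: ○○○○○○○
○○○○○○○
○○○○○●●
○○●○●<●
○○●○○●○
○○○●●○○
○○○○○○○
○○○○○○○
gen 24: ○○○○○○○
○○○○○○○
○○○○○^●
○○●○●●●
○○●○○●○
○○○●●○○
○○○○○○○
○○○○○○○
gen 25: ○○○○○○○
○○○○○○○
○○○○<○●
○○●○●●●
○○●○○●○
○○○●●○○
○○○○○○○
○○○○○○○
gen 26: ○○○○○○○
○○○○^○○
○○○○●○●
○○●○●●●
○○●○○●○
○○○●●○○
○○○○○○○
○○○○○○○
gen 27: ○○○○○○○
○○○○●>○
○○○○●○●
○○●○●●●
○○●○○●○
○○○●●○○
○○○○○○○
○○○○○○○
gen 28: ○○○○○○○
○○○○●●○
○○○○●v●
○○●○●●●
○○●○○●○
○○○●●○○
○○○○○○○
○○○○○○○
gen 29: ○○○○○○○
○○○○●●○
○○○○<●●
○○●○●●●
○○●○○●○
○○○●●○○
○○○○○○○
○○○○○○○
gen 30: ○○○○○○○
○○○○●●○
○○○○○●●
○○●○v●●
○○●○○●○
○○○●●○○
○○○○○○○
○○○○○○○
gen 31: ○○○○○○○
○○○○●●○
○○○○○●●
○○●○○>●
○○●○○●○
○○○●●○○
○○○○○○○
○○○○○○○
gen 32: ○○○○○○○
○○○○●●○
○○○○○^●
○○●○○○●
○○●○○●○
○○○●●○○
○○○○○○○
○○○○○○○
gen 33: ○○○○○○○
○○○○●●○
○○○○<○●
○○●○○○●
○○●○○●○
○○○●●○○
○○○○○○○
○○○○○○○
gen 34: ○○○○○○○
○○○○^●○
○○○○●○●
○○●○○○●
○○●○○●○
○○○●●○○
○○○○○○○
○○○○○○○
gen 35: ○○○○○○○
○○○<○●○
○○○○●○●
○○●○○○●
○○●○○●○
○○○●●○○
○○○○○○○
○○○○○○○
gen 36: ○○○^○○○
○○○●○●○
○○○○●○●
○○●○○○●
○○●○○●○
○○○●●○○
○○○○○○○
○○○○○○○
gen 37: ○○○●>○○
○○○●○●○
○○○○●○●
○○●○○○●
○○●○○●○
○○○●●○○
○○○○○○○
○○○○○○○
gen 38: ○○○●●○○
○○○●v●○
○○○○●○●
○○●○○○●
○○●○○●○
○○○●●○○
○○○○○○○
○○○○○○○
gen 39: ○○○●●○○
○○○<●●○
○○○○●○●
○○●○○○●
○○●○○●○
○○○●●○○
○○○○○○○
○○○○○○○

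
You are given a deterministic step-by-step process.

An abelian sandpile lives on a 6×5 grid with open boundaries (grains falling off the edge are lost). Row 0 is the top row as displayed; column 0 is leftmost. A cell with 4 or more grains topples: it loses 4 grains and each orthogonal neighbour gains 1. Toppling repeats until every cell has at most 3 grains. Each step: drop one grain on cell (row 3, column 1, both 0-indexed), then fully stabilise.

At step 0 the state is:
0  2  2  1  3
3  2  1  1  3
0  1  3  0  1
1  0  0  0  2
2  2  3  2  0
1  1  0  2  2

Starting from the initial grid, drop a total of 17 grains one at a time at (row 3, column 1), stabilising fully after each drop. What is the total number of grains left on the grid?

56

0) 0  2  2  1  3
3  2  1  1  3
0  1  3  0  1
1  0  0  0  2
2  2  3  2  0
1  1  0  2  2
1) 0  2  2  1  3
3  2  1  1  3
0  1  3  0  1
1  1  0  0  2
2  2  3  2  0
1  1  0  2  2
2) 0  2  2  1  3
3  2  1  1  3
0  1  3  0  1
1  2  0  0  2
2  2  3  2  0
1  1  0  2  2
3) 0  2  2  1  3
3  2  1  1  3
0  1  3  0  1
1  3  0  0  2
2  2  3  2  0
1  1  0  2  2
4) 0  2  2  1  3
3  2  1  1  3
0  2  3  0  1
2  0  1  0  2
2  3  3  2  0
1  1  0  2  2
5) 0  2  2  1  3
3  2  1  1  3
0  2  3  0  1
2  1  1  0  2
2  3  3  2  0
1  1  0  2  2
6) 0  2  2  1  3
3  2  1  1  3
0  2  3  0  1
2  2  1  0  2
2  3  3  2  0
1  1  0  2  2
7) 0  2  2  1  3
3  2  1  1  3
0  2  3  0  1
2  3  1  0  2
2  3  3  2  0
1  1  0  2  2
8) 0  2  2  1  3
3  2  1  1  3
0  3  3  0  1
3  1  3  0  2
3  1  0  3  0
1  2  1  2  2
9) 0  2  2  1  3
3  2  1  1  3
0  3  3  0  1
3  2  3  0  2
3  1  0  3  0
1  2  1  2  2
10) 0  2  2  1  3
3  2  1  1  3
0  3  3  0  1
3  3  3  0  2
3  1  0  3  0
1  2  1  2  2
11) 0  2  2  1  3
3  3  2  1  3
2  1  1  1  1
1  3  1  1  2
0  3  1  3  0
2  2  1  2  2
12) 0  2  2  1  3
3  3  2  1  3
2  2  1  1  1
2  1  2  1  2
1  0  2  3  0
2  3  1  2  2
13) 0  2  2  1  3
3  3  2  1  3
2  2  1  1  1
2  2  2  1  2
1  0  2  3  0
2  3  1  2  2
14) 0  2  2  1  3
3  3  2  1  3
2  2  1  1  1
2  3  2  1  2
1  0  2  3  0
2  3  1  2  2
15) 0  2  2  1  3
3  3  2  1  3
2  3  1  1  1
3  0  3  1  2
1  1  2  3  0
2  3  1  2  2
16) 0  2  2  1  3
3  3  2  1  3
2  3  1  1  1
3  1  3  1  2
1  1  2  3  0
2  3  1  2  2
17) 0  2  2  1  3
3  3  2  1  3
2  3  1  1  1
3  2  3  1  2
1  1  2  3  0
2  3  1  2  2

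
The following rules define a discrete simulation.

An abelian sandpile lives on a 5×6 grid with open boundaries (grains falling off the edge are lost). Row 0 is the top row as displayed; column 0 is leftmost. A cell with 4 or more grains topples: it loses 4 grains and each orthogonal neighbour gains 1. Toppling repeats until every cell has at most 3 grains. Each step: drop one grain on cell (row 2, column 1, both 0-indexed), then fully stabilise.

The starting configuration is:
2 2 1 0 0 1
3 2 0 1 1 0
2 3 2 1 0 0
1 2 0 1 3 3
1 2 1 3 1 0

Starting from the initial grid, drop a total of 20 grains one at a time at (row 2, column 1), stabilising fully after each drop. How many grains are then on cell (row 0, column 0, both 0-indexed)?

[0] 2 2 1 0 0 1
3 2 0 1 1 0
2 3 2 1 0 0
1 2 0 1 3 3
1 2 1 3 1 0
[1] 2 2 1 0 0 1
3 3 0 1 1 0
3 0 3 1 0 0
1 3 0 1 3 3
1 2 1 3 1 0
[2] 2 2 1 0 0 1
3 3 0 1 1 0
3 1 3 1 0 0
1 3 0 1 3 3
1 2 1 3 1 0
[3] 2 2 1 0 0 1
3 3 0 1 1 0
3 2 3 1 0 0
1 3 0 1 3 3
1 2 1 3 1 0
[4] 2 2 1 0 0 1
3 3 0 1 1 0
3 3 3 1 0 0
1 3 0 1 3 3
1 2 1 3 1 0
[5] 3 3 1 0 0 1
1 2 2 1 1 0
2 0 1 2 0 0
3 1 2 1 3 3
1 3 1 3 1 0
[6] 3 3 1 0 0 1
1 2 2 1 1 0
2 1 1 2 0 0
3 1 2 1 3 3
1 3 1 3 1 0
[7] 3 3 1 0 0 1
1 2 2 1 1 0
2 2 1 2 0 0
3 1 2 1 3 3
1 3 1 3 1 0
[8] 3 3 1 0 0 1
1 2 2 1 1 0
2 3 1 2 0 0
3 1 2 1 3 3
1 3 1 3 1 0
[9] 3 3 1 0 0 1
1 3 2 1 1 0
3 0 2 2 0 0
3 2 2 1 3 3
1 3 1 3 1 0
[10] 3 3 1 0 0 1
1 3 2 1 1 0
3 1 2 2 0 0
3 2 2 1 3 3
1 3 1 3 1 0
[11] 3 3 1 0 0 1
1 3 2 1 1 0
3 2 2 2 0 0
3 2 2 1 3 3
1 3 1 3 1 0
[12] 3 3 1 0 0 1
1 3 2 1 1 0
3 3 2 2 0 0
3 2 2 1 3 3
1 3 1 3 1 0
[13] 1 1 2 0 0 1
0 2 3 1 1 0
2 3 3 2 0 0
1 1 3 1 3 3
3 0 2 3 1 0
[14] 1 2 3 0 0 1
1 0 1 2 1 0
3 2 2 3 0 0
1 3 0 2 3 3
3 0 3 3 1 0
[15] 1 2 3 0 0 1
1 0 1 2 1 0
3 3 2 3 0 0
1 3 0 2 3 3
3 0 3 3 1 0
[16] 1 2 3 0 0 1
2 1 1 2 1 0
0 2 3 3 0 0
3 0 1 2 3 3
3 1 3 3 1 0
[17] 1 2 3 0 0 1
2 1 1 2 1 0
0 3 3 3 0 0
3 0 1 2 3 3
3 1 3 3 1 0
[18] 1 2 3 0 0 1
2 2 2 3 1 0
1 1 1 0 1 0
3 1 2 3 3 3
3 1 3 3 1 0
[19] 1 2 3 0 0 1
2 2 2 3 1 0
1 2 1 0 1 0
3 1 2 3 3 3
3 1 3 3 1 0
[20] 1 2 3 0 0 1
2 2 2 3 1 0
1 3 1 0 1 0
3 1 2 3 3 3
3 1 3 3 1 0

1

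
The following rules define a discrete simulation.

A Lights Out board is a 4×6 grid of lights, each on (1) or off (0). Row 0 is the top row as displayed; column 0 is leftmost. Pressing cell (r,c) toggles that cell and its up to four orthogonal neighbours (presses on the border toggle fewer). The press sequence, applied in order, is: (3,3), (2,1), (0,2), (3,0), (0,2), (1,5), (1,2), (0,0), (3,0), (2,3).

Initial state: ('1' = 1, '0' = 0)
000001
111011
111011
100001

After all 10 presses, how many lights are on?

9

gen 0: 000001
111011
111011
100001
gen 1: 000001
111011
111111
101111
gen 2: 000001
101011
000111
111111
gen 3: 011101
100011
000111
111111
gen 4: 011101
100011
100111
001111
gen 5: 000001
101011
100111
001111
gen 6: 000000
101000
100110
001111
gen 7: 001000
110100
101110
001111
gen 8: 111000
010100
101110
001111
gen 9: 111000
010100
001110
111111
gen 10: 111000
010000
000000
111011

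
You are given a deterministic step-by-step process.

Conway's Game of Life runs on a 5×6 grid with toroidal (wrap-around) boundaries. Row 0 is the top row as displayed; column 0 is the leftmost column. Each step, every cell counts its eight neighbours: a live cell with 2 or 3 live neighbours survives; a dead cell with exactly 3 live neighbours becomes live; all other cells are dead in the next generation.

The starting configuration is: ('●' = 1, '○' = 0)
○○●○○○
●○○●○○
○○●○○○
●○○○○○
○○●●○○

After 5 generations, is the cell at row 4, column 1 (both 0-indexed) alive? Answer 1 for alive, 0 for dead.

t=0: ○○●○○○
●○○●○○
○○●○○○
●○○○○○
○○●●○○
t=1: ○●●○○○
○●●●○○
○●○○○○
○●●●○○
○●●●○○
t=2: ●○○○○○
●○○●○○
●○○○○○
●○○●○○
●○○○○○
t=3: ●●○○○●
●●○○○●
●●○○○●
●●○○○●
●●○○○●
t=4: ○○●○●○
○○●○●○
○○●○●○
○○●○●○
○○●○●○
t=5: ○●●○●●
○●●○●●
○●●○●●
○●●○●●
○●●○●●

1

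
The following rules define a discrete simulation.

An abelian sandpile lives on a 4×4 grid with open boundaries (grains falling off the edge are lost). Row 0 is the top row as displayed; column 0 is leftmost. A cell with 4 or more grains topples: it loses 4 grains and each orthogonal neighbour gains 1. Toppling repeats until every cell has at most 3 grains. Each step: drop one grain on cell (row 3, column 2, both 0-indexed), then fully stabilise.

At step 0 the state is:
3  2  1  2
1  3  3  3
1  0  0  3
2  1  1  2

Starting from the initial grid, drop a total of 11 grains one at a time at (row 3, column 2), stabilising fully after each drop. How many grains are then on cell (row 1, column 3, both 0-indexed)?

gen 0: 3  2  1  2
1  3  3  3
1  0  0  3
2  1  1  2
gen 1: 3  2  1  2
1  3  3  3
1  0  0  3
2  1  2  2
gen 2: 3  2  1  2
1  3  3  3
1  0  0  3
2  1  3  2
gen 3: 3  2  1  2
1  3  3  3
1  0  1  3
2  2  0  3
gen 4: 3  2  1  2
1  3  3  3
1  0  1  3
2  2  1  3
gen 5: 3  2  1  2
1  3  3  3
1  0  1  3
2  2  2  3
gen 6: 3  2  1  2
1  3  3  3
1  0  1  3
2  2  3  3
gen 7: 3  3  2  3
2  0  2  1
1  2  0  2
2  3  2  1
gen 8: 3  3  2  3
2  0  2  1
1  2  0  2
2  3  3  1
gen 9: 3  3  2  3
2  0  2  1
1  3  1  2
3  0  1  2
gen 10: 3  3  2  3
2  0  2  1
1  3  1  2
3  0  2  2
gen 11: 3  3  2  3
2  0  2  1
1  3  1  2
3  0  3  2

1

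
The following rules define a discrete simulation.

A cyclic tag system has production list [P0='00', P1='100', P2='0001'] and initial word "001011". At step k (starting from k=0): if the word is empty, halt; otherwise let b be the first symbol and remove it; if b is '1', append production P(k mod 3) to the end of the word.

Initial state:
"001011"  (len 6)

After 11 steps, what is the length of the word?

11

step 0: "001011"  (len 6)
step 1: "01011"  (len 5)
step 2: "1011"  (len 4)
step 3: "0110001"  (len 7)
step 4: "110001"  (len 6)
step 5: "10001100"  (len 8)
step 6: "00011000001"  (len 11)
step 7: "0011000001"  (len 10)
step 8: "011000001"  (len 9)
step 9: "11000001"  (len 8)
step 10: "100000100"  (len 9)
step 11: "00000100100"  (len 11)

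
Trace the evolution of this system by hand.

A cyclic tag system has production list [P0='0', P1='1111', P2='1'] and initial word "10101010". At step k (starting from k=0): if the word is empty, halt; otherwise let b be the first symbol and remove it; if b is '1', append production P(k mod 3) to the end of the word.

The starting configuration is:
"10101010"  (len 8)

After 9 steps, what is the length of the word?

k=0  "10101010"  (len 8)
k=1  "01010100"  (len 8)
k=2  "1010100"  (len 7)
k=3  "0101001"  (len 7)
k=4  "101001"  (len 6)
k=5  "010011111"  (len 9)
k=6  "10011111"  (len 8)
k=7  "00111110"  (len 8)
k=8  "0111110"  (len 7)
k=9  "111110"  (len 6)

6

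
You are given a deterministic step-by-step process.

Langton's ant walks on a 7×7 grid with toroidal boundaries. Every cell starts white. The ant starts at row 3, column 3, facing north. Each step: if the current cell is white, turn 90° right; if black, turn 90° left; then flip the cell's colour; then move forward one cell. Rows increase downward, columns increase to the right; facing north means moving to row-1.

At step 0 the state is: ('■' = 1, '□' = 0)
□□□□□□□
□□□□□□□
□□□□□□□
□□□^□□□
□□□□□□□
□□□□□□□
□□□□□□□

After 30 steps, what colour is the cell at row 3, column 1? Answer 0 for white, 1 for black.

[0] □□□□□□□
□□□□□□□
□□□□□□□
□□□^□□□
□□□□□□□
□□□□□□□
□□□□□□□
[1] □□□□□□□
□□□□□□□
□□□□□□□
□□□■>□□
□□□□□□□
□□□□□□□
□□□□□□□
[2] □□□□□□□
□□□□□□□
□□□□□□□
□□□■■□□
□□□□v□□
□□□□□□□
□□□□□□□
[3] □□□□□□□
□□□□□□□
□□□□□□□
□□□■■□□
□□□<■□□
□□□□□□□
□□□□□□□
[4] □□□□□□□
□□□□□□□
□□□□□□□
□□□^■□□
□□□■■□□
□□□□□□□
□□□□□□□
[5] □□□□□□□
□□□□□□□
□□□□□□□
□□<□■□□
□□□■■□□
□□□□□□□
□□□□□□□
[6] □□□□□□□
□□□□□□□
□□^□□□□
□□■□■□□
□□□■■□□
□□□□□□□
□□□□□□□
[7] □□□□□□□
□□□□□□□
□□■>□□□
□□■□■□□
□□□■■□□
□□□□□□□
□□□□□□□
[8] □□□□□□□
□□□□□□□
□□■■□□□
□□■v■□□
□□□■■□□
□□□□□□□
□□□□□□□
[9] □□□□□□□
□□□□□□□
□□■■□□□
□□<■■□□
□□□■■□□
□□□□□□□
□□□□□□□
[10] □□□□□□□
□□□□□□□
□□■■□□□
□□□■■□□
□□v■■□□
□□□□□□□
□□□□□□□
[11] □□□□□□□
□□□□□□□
□□■■□□□
□□□■■□□
□<■■■□□
□□□□□□□
□□□□□□□
[12] □□□□□□□
□□□□□□□
□□■■□□□
□^□■■□□
□■■■■□□
□□□□□□□
□□□□□□□
[13] □□□□□□□
□□□□□□□
□□■■□□□
□■>■■□□
□■■■■□□
□□□□□□□
□□□□□□□
[14] □□□□□□□
□□□□□□□
□□■■□□□
□■■■■□□
□■v■■□□
□□□□□□□
□□□□□□□
[15] □□□□□□□
□□□□□□□
□□■■□□□
□■■■■□□
□■□>■□□
□□□□□□□
□□□□□□□
[16] □□□□□□□
□□□□□□□
□□■■□□□
□■■^■□□
□■□□■□□
□□□□□□□
□□□□□□□
[17] □□□□□□□
□□□□□□□
□□■■□□□
□■<□■□□
□■□□■□□
□□□□□□□
□□□□□□□
[18] □□□□□□□
□□□□□□□
□□■■□□□
□■□□■□□
□■v□■□□
□□□□□□□
□□□□□□□
[19] □□□□□□□
□□□□□□□
□□■■□□□
□■□□■□□
□<■□■□□
□□□□□□□
□□□□□□□
[20] □□□□□□□
□□□□□□□
□□■■□□□
□■□□■□□
□□■□■□□
□v□□□□□
□□□□□□□
[21] □□□□□□□
□□□□□□□
□□■■□□□
□■□□■□□
□□■□■□□
<■□□□□□
□□□□□□□
[22] □□□□□□□
□□□□□□□
□□■■□□□
□■□□■□□
^□■□■□□
■■□□□□□
□□□□□□□
[23] □□□□□□□
□□□□□□□
□□■■□□□
□■□□■□□
■>■□■□□
■■□□□□□
□□□□□□□
[24] □□□□□□□
□□□□□□□
□□■■□□□
□■□□■□□
■■■□■□□
■v□□□□□
□□□□□□□
[25] □□□□□□□
□□□□□□□
□□■■□□□
□■□□■□□
■■■□■□□
■□>□□□□
□□□□□□□
[26] □□□□□□□
□□□□□□□
□□■■□□□
□■□□■□□
■■■□■□□
■□■□□□□
□□v□□□□
[27] □□□□□□□
□□□□□□□
□□■■□□□
□■□□■□□
■■■□■□□
■□■□□□□
□<■□□□□
[28] □□□□□□□
□□□□□□□
□□■■□□□
□■□□■□□
■■■□■□□
■^■□□□□
□■■□□□□
[29] □□□□□□□
□□□□□□□
□□■■□□□
□■□□■□□
■■■□■□□
■■>□□□□
□■■□□□□
[30] □□□□□□□
□□□□□□□
□□■■□□□
□■□□■□□
■■^□■□□
■■□□□□□
□■■□□□□

1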